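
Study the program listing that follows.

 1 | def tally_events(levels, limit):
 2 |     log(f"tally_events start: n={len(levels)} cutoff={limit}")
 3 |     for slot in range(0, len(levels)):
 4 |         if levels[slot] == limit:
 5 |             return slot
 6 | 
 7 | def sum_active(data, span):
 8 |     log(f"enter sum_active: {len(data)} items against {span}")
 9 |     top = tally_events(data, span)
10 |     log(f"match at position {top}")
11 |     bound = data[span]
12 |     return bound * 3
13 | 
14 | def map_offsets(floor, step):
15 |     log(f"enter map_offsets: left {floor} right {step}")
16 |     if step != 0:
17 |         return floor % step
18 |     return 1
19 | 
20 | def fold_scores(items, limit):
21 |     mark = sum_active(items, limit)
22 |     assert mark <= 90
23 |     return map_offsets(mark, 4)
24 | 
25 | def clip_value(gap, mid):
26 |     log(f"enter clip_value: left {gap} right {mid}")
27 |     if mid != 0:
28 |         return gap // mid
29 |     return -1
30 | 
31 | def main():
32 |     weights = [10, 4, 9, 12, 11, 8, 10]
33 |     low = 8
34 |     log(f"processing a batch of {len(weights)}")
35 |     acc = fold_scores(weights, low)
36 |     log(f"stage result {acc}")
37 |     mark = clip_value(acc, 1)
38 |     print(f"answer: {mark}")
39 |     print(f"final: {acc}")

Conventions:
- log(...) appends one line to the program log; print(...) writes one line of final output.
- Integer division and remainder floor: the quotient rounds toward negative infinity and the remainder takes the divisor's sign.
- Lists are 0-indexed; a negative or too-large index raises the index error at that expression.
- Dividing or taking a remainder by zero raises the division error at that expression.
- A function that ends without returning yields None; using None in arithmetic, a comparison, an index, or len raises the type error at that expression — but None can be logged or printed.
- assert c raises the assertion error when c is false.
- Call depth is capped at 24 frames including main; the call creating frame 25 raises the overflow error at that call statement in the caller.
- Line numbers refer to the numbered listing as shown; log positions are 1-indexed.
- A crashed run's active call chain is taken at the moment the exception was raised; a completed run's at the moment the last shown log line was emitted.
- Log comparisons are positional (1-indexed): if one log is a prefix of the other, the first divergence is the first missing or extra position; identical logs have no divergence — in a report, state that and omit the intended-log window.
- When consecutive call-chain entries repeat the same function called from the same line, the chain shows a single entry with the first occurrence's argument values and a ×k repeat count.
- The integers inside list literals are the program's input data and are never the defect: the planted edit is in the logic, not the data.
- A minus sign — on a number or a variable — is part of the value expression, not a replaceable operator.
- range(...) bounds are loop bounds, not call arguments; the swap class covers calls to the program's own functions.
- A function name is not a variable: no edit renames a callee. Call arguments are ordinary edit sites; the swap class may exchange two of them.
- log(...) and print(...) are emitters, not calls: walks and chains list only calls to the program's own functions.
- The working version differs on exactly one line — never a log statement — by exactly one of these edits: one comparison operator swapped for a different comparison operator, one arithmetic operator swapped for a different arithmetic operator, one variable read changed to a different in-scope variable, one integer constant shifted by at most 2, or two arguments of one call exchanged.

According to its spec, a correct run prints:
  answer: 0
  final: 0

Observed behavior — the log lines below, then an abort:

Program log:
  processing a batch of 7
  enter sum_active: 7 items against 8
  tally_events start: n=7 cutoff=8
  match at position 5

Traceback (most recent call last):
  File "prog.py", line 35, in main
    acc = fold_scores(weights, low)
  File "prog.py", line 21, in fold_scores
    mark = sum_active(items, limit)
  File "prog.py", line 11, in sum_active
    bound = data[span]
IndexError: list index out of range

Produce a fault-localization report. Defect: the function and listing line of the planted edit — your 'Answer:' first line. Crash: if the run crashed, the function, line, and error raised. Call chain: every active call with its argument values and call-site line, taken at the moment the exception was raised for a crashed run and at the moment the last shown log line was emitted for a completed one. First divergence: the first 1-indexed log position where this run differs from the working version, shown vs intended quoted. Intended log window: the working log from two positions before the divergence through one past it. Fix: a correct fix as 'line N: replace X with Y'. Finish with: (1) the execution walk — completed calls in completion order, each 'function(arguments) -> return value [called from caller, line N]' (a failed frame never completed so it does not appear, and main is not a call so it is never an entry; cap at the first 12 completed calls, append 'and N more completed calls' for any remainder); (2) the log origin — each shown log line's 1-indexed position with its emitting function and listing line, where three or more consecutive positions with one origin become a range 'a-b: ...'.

Answer: the defect is in sum_active at line 11.
Key observation: The log ends early — 4 lines, where the working version next logs 'enter map_offsets: left 24 right 4'.
Crash: sum_active, line 11, IndexError.
Call chain: main -> fold_scores([10, 4, 9, 12, 11, 8, 10], 8) (called at line 35) -> sum_active([10, 4, 9, 12, 11, 8, 10], 8) (called at line 21).
First divergence: position 5 — the faulty run's log ends after 4 lines; the working version continues with 'enter map_offsets: left 24 right 4'.
Intended log window:
  3: tally_events start: n=7 cutoff=8
  4: match at position 5
  5: enter map_offsets: left 24 right 4
  6: stage result 0
Execution walk:
  tally_events([10, 4, 9, 12, 11, 8, 10], 8) -> 5  [called from sum_active, line 9]
Origin of each log line:
  1 — main, line 34
  2 — sum_active, line 8
  3 — tally_events, line 2
  4 — sum_active, line 10
A correct fix: line 11: replace `span` with `top`.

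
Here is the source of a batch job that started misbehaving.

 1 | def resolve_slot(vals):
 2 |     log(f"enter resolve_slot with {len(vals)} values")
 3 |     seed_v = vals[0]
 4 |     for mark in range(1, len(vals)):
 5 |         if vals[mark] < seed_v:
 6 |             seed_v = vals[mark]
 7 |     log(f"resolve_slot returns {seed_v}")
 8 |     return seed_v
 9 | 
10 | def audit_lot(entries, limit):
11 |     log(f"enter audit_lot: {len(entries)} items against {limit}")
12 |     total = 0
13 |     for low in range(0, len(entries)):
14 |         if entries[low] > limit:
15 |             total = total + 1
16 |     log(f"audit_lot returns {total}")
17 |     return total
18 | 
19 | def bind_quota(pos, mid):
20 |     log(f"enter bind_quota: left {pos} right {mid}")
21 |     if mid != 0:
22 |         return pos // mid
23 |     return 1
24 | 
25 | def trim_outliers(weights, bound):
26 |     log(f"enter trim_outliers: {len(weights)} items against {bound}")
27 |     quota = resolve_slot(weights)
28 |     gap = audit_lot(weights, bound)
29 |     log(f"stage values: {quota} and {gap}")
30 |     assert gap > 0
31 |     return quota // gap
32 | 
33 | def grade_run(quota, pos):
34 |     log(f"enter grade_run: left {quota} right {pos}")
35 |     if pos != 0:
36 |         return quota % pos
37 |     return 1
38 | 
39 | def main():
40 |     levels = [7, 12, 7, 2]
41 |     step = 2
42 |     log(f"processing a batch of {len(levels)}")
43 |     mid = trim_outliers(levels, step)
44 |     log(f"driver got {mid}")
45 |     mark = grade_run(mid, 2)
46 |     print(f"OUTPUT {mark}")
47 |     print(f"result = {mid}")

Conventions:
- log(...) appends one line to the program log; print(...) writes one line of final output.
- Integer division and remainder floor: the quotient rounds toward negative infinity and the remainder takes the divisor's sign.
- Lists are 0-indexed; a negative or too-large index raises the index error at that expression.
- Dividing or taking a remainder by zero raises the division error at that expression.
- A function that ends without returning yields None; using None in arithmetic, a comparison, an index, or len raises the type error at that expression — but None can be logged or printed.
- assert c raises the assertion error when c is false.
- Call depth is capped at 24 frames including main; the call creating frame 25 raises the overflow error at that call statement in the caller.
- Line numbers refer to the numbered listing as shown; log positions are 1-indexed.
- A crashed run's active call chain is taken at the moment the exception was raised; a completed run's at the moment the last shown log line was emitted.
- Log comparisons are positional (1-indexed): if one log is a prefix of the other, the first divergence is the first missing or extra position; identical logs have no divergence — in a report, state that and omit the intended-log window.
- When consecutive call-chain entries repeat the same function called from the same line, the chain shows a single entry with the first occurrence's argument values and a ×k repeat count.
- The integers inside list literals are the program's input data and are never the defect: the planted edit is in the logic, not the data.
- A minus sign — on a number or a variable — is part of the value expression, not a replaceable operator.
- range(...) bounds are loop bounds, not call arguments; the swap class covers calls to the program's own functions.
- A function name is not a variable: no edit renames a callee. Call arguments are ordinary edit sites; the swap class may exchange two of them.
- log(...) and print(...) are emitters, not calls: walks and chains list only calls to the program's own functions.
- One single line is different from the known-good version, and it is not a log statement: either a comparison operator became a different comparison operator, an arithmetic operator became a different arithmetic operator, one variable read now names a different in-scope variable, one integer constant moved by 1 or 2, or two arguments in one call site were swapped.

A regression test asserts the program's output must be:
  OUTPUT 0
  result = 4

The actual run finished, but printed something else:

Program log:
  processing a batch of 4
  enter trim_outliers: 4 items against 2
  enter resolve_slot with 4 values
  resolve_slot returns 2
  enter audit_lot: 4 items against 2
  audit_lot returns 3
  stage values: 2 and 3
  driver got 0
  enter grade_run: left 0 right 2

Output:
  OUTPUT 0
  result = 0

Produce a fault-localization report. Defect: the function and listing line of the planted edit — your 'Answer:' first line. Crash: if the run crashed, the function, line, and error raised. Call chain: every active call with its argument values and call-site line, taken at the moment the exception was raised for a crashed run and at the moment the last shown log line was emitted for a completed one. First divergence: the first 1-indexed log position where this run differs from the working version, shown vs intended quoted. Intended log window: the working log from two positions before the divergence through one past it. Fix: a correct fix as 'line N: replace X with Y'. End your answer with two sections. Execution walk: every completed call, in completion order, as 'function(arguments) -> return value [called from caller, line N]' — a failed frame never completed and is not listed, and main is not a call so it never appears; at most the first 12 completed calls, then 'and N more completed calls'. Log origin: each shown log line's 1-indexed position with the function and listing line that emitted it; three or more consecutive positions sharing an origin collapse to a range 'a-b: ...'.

Answer: the defect is in resolve_slot at line 5.
Key fact: Position 4 is the first bad log line: 'resolve_slot returns 2' should read 'resolve_slot returns 12'.
Call chain: main -> grade_run(0, 2) (called at line 45).
First divergence: position 4 — shown 'resolve_slot returns 2', intended 'resolve_slot returns 12'.
Intended log window:
  2: enter trim_outliers: 4 items against 2
  3: enter resolve_slot with 4 values
  4: resolve_slot returns 12
  5: enter audit_lot: 4 items against 2
Execution walk:
  resolve_slot([7, 12, 7, 2]) -> 2  [called from trim_outliers, line 27]
  audit_lot([7, 12, 7, 2], 2) -> 3  [called from trim_outliers, line 28]
  trim_outliers([7, 12, 7, 2], 2) -> 0  [called from main, line 43]
  grade_run(0, 2) -> 0  [called from main, line 45]
Origin of each log line:
  1: from main, line 42
  2: from trim_outliers, line 26
  3: from resolve_slot, line 2
  4: from resolve_slot, line 7
  5: from audit_lot, line 11
  6: from audit_lot, line 16
  7: from trim_outliers, line 29
  8: from main, line 44
  9: from grade_run, line 34
A correct fix: line 5: replace `<` with `>`.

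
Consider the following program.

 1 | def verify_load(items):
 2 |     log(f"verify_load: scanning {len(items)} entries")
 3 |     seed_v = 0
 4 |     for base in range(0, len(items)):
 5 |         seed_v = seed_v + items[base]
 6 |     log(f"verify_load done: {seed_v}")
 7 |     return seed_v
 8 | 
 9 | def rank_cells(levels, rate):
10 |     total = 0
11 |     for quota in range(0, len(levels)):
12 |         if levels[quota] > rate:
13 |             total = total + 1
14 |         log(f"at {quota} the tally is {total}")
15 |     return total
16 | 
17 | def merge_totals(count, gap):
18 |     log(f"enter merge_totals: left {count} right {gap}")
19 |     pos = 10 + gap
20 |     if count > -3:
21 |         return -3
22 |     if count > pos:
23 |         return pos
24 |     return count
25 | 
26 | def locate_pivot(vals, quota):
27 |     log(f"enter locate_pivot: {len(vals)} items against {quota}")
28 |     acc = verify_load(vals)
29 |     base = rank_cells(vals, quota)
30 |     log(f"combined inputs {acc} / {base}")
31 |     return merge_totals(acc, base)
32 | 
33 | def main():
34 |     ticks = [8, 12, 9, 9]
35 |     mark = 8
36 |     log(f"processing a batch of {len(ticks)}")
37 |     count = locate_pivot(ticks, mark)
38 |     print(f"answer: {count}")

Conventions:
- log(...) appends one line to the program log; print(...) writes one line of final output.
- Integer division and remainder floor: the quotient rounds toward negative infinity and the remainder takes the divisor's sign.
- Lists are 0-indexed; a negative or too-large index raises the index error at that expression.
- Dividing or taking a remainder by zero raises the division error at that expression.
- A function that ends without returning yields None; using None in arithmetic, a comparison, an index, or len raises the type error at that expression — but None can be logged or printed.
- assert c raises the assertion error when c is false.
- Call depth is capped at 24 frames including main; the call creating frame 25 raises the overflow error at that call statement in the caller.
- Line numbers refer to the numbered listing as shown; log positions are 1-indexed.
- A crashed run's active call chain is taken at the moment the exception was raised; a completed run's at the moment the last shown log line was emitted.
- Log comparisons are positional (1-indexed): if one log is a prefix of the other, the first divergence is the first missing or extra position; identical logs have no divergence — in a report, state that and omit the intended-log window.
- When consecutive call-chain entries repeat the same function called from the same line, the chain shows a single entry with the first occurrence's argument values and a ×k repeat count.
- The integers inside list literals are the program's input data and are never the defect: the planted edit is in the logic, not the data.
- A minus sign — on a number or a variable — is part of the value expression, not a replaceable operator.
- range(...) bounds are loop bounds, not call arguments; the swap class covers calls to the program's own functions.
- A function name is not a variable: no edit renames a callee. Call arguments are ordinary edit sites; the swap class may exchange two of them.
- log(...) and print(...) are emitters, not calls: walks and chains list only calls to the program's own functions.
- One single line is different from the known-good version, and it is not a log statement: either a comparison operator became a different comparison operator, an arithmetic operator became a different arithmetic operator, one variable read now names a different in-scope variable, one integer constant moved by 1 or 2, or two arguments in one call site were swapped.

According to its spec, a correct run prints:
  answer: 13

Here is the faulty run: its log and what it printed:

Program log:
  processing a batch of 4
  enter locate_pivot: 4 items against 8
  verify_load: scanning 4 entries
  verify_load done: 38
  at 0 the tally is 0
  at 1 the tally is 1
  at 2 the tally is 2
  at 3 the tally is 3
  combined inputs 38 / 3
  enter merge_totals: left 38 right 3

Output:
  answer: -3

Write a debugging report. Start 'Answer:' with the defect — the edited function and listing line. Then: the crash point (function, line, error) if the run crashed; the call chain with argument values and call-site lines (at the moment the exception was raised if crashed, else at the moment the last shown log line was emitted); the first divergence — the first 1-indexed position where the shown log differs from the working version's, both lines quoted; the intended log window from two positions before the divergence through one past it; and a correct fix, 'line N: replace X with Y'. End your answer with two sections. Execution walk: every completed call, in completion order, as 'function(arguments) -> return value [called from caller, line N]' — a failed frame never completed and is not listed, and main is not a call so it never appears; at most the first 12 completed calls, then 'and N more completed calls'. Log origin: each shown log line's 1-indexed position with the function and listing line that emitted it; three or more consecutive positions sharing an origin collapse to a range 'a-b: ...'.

Answer: the defect is in merge_totals at line 20.
Core observation: The two runs log identically and part ways only at the printed values.
Call chain: main -> locate_pivot([8, 12, 9, 9], 8) (called at line 37) -> merge_totals(38, 3) (called at line 31).
First divergence: none; the two logs match at every position.
Execution walk:
  verify_load([8, 12, 9, 9]) -> 38  [called from locate_pivot, line 28]
  rank_cells([8, 12, 9, 9], 8) -> 3  [called from locate_pivot, line 29]
  merge_totals(38, 3) -> -3  [called from locate_pivot, line 31]
  locate_pivot([8, 12, 9, 9], 8) -> -3  [called from main, line 37]
Log line origins:
  1 — main, line 36
  2 — locate_pivot, line 27
  3 — verify_load, line 2
  4 — verify_load, line 6
  5-8 — rank_cells, line 14
  9 — locate_pivot, line 30
  10 — merge_totals, line 18
A correct fix: line 20: replace `>` with `<`.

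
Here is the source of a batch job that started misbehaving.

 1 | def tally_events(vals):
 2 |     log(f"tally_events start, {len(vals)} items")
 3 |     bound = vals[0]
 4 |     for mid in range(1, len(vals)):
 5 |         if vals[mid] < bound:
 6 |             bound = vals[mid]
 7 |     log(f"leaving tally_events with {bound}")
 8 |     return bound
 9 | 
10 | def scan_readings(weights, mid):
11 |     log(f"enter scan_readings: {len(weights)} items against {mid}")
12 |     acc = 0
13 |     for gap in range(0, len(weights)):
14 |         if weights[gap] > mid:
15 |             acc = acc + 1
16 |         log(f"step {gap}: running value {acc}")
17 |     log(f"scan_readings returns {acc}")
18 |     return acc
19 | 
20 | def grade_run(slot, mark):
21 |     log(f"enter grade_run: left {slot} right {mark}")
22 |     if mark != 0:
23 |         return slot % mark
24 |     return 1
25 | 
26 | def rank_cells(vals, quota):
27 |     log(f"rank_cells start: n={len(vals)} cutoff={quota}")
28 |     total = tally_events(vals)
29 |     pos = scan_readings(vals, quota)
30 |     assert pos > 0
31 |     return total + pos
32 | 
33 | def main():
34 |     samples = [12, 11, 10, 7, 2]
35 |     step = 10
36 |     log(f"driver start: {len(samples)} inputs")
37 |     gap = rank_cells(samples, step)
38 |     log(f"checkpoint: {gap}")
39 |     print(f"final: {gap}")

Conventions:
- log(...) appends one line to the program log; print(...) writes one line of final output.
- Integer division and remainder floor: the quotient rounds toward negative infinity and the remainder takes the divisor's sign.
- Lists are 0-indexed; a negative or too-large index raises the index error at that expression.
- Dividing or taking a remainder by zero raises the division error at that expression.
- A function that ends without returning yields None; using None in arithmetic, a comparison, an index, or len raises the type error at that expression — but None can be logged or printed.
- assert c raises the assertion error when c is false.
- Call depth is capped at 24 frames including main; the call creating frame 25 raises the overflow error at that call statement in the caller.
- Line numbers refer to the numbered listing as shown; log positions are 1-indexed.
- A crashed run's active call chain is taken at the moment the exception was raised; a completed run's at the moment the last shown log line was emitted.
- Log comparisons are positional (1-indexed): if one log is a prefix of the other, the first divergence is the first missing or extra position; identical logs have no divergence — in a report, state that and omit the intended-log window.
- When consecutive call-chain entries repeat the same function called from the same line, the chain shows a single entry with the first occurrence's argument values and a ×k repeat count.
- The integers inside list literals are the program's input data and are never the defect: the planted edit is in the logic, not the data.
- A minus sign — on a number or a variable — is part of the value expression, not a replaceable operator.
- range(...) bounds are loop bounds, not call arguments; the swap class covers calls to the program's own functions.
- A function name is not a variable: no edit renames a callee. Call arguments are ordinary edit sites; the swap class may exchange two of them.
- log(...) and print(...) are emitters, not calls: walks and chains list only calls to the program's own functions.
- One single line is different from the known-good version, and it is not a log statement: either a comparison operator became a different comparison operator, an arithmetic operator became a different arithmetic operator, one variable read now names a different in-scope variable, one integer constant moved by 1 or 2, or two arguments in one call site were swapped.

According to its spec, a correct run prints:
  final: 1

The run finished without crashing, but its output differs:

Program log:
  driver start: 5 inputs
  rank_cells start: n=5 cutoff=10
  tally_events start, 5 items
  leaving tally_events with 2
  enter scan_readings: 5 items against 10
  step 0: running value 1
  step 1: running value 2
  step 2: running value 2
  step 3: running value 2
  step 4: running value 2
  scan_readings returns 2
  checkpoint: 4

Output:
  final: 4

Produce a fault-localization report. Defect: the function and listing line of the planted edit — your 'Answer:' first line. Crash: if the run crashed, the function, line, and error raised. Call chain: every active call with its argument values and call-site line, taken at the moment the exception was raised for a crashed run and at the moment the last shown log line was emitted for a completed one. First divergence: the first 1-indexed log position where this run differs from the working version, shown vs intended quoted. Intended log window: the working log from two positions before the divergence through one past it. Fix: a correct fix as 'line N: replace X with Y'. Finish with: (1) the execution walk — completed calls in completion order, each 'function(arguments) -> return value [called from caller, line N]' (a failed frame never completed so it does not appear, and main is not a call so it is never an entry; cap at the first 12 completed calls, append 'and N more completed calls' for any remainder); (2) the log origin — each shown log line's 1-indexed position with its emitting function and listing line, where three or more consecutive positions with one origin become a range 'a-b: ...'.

Answer: the defect is in rank_cells at line 31.
The tell: Position 12 is the first bad log line: 'checkpoint: 4' should read 'checkpoint: 1'.
Call chain: main.
First divergence: position 12; shown 'checkpoint: 4' vs intended 'checkpoint: 1'.
Intended log window:
  10: step 4: running value 2
  11: scan_readings returns 2
  12: checkpoint: 1
Execution walk:
  tally_events([12, 11, 10, 7, 2]) -> 2  [called from rank_cells, line 28]
  scan_readings([12, 11, 10, 7, 2], 10) -> 2  [called from rank_cells, line 29]
  rank_cells([12, 11, 10, 7, 2], 10) -> 4  [called from main, line 37]
Log origins:
  1 — main, line 36
  2 — rank_cells, line 27
  3 — tally_events, line 2
  4 — tally_events, line 7
  5 — scan_readings, line 11
  6-10 — scan_readings, line 16
  11 — scan_readings, line 17
  12 — main, line 38
A correct fix: line 31: replace `+` with `//`.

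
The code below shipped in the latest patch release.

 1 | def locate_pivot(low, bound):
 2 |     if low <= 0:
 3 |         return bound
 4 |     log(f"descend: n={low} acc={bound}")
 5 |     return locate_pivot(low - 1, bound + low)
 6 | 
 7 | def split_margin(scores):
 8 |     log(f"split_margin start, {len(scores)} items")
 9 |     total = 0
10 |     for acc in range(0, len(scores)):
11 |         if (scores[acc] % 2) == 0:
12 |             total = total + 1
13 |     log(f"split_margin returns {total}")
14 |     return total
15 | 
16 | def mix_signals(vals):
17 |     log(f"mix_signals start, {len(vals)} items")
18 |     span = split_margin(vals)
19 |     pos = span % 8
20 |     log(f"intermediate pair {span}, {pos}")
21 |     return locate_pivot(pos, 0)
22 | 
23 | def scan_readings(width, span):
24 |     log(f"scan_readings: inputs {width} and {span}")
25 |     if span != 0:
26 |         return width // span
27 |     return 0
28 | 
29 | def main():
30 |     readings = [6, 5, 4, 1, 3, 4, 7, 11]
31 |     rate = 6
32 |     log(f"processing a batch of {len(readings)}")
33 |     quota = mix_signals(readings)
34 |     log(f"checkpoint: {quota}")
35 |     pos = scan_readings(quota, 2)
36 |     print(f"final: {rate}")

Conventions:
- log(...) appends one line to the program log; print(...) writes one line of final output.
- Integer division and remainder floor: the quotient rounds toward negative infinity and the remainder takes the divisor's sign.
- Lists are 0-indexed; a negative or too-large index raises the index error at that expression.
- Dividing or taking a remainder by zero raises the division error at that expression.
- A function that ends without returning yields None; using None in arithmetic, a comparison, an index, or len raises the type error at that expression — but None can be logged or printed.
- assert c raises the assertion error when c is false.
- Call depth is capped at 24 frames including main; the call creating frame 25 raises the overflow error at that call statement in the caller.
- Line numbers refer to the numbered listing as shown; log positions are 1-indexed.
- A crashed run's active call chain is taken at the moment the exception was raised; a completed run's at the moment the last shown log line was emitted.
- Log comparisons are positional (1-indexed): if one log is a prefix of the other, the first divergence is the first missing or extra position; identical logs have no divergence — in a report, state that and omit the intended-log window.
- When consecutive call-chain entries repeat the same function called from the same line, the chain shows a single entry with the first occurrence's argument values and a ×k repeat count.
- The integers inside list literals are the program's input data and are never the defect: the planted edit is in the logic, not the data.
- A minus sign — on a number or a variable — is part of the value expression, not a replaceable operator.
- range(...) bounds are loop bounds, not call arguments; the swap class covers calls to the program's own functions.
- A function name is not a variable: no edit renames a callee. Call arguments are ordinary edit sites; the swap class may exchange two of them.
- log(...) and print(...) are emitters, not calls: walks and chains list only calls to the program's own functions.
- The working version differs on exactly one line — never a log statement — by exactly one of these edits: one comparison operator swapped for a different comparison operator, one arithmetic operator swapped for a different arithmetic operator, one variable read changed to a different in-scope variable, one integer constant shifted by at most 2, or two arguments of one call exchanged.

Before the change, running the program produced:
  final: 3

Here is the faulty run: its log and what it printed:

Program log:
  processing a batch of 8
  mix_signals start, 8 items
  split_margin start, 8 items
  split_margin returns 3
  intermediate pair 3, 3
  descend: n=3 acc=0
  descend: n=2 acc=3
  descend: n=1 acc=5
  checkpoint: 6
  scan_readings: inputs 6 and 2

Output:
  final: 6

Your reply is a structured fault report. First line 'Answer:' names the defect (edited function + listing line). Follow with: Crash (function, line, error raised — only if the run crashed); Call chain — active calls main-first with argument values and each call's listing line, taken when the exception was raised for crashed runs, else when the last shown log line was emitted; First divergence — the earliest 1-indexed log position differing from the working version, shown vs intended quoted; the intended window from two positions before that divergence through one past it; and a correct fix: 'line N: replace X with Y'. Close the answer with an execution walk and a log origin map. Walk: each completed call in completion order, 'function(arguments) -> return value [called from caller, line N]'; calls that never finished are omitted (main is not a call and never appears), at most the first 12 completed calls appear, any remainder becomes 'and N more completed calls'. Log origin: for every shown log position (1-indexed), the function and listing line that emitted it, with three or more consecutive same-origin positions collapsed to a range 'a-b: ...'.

Answer: the defect is in main at line 36.
The tell: No log line changed; the fault shows up purely in the output.
Call chain: main -> scan_readings(6, 2) (called at line 35).
First divergence: none — the logs agree in full.
Execution walk:
  split_margin([6, 5, 4, 1, 3, 4, 7, 11]) -> 3  [called from mix_signals, line 18]
  locate_pivot(0, 6) -> 6  [called from locate_pivot, line 5]
  locate_pivot(1, 5) -> 6  [called from locate_pivot, line 5]
  locate_pivot(2, 3) -> 6  [called from locate_pivot, line 5]
  locate_pivot(3, 0) -> 6  [called from mix_signals, line 21]
  mix_signals([6, 5, 4, 1, 3, 4, 7, 11]) -> 6  [called from main, line 33]
  scan_readings(6, 2) -> 3  [called from main, line 35]
Log origin:
  1 — main, line 32
  2 — mix_signals, line 17
  3 — split_margin, line 8
  4 — split_margin, line 13
  5 — mix_signals, line 20
  6-8 — locate_pivot, line 4
  9 — main, line 34
  10 — scan_readings, line 24
A correct fix: line 36: replace `rate` with `pos`.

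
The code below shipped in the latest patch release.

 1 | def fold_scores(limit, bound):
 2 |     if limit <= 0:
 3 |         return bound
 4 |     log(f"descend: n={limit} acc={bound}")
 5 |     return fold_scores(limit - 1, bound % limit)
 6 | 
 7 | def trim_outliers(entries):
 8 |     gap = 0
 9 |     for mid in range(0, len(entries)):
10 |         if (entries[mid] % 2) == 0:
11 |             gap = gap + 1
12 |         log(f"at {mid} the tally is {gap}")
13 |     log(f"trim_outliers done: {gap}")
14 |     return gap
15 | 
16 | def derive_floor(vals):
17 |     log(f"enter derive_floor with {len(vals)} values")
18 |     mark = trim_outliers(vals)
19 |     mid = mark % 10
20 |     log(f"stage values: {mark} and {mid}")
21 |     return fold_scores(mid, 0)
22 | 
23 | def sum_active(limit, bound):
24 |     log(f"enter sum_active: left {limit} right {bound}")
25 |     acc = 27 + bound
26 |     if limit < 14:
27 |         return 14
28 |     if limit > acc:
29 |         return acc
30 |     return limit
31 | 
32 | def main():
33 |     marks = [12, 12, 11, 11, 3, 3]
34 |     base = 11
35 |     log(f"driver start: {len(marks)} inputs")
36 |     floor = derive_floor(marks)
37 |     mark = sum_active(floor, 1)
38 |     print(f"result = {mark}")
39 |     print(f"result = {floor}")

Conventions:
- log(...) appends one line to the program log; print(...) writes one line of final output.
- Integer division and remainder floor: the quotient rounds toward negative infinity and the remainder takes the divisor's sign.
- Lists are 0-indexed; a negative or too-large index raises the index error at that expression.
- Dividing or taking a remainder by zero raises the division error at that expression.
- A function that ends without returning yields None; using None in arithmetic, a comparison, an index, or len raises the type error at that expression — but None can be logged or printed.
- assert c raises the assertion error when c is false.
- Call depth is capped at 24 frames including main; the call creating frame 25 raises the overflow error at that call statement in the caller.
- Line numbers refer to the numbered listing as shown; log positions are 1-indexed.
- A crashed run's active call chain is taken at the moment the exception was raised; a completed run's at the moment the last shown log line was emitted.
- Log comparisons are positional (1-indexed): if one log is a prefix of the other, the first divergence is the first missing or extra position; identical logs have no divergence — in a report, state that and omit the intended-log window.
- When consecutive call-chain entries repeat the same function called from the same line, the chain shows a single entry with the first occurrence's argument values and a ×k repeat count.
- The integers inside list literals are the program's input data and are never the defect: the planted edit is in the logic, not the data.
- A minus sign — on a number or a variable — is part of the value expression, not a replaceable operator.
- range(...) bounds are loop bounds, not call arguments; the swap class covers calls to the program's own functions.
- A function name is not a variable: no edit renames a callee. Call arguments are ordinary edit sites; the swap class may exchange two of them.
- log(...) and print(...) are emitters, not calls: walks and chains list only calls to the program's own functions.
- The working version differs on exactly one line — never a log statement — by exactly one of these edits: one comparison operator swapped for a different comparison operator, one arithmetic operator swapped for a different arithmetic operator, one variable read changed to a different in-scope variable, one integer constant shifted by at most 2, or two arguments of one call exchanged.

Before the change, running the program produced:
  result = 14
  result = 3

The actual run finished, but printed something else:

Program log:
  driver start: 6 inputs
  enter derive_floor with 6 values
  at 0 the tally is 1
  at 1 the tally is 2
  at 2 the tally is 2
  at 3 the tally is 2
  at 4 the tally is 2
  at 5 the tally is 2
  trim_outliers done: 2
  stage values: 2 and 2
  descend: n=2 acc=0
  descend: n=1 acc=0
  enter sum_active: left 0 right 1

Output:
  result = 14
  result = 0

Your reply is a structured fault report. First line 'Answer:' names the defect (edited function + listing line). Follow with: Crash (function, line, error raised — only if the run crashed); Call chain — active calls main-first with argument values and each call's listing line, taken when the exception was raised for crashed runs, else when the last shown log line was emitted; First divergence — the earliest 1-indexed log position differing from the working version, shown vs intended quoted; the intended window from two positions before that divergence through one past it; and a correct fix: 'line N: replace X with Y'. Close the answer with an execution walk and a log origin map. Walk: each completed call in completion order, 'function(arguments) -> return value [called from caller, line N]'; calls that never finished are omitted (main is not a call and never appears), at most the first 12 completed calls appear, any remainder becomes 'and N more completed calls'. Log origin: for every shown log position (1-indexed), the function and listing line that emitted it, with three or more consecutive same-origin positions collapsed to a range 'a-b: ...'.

Answer: the defect is in fold_scores at line 5.
Core observation: At log position 12 the runs split — shown 'descend: n=1 acc=0', but the working version logs 'descend: n=1 acc=2'.
Call chain: main -> sum_active(0, 1) (called at line 37).
First divergence: at position 12 the run shows 'descend: n=1 acc=0' where the working version logs 'descend: n=1 acc=2'.
Intended log window:
  10: stage values: 2 and 2
  11: descend: n=2 acc=0
  12: descend: n=1 acc=2
  13: enter sum_active: left 3 right 1
Execution walk:
  trim_outliers([12, 12, 11, 11, 3, 3]) -> 2  [called from derive_floor, line 18]
  fold_scores(0, 0) -> 0  [called from fold_scores, line 5]
  fold_scores(1, 0) -> 0  [called from fold_scores, line 5]
  fold_scores(2, 0) -> 0  [called from derive_floor, line 21]
  derive_floor([12, 12, 11, 11, 3, 3]) -> 0  [called from main, line 36]
  sum_active(0, 1) -> 14  [called from main, line 37]
Log line origins:
  1 — main, line 35
  2 — derive_floor, line 17
  3-8 — trim_outliers, line 12
  9 — trim_outliers, line 13
  10 — derive_floor, line 20
  11 — fold_scores, line 4
  12 — fold_scores, line 4
  13 — sum_active, line 24
A correct fix: line 5: replace `%` with `+`.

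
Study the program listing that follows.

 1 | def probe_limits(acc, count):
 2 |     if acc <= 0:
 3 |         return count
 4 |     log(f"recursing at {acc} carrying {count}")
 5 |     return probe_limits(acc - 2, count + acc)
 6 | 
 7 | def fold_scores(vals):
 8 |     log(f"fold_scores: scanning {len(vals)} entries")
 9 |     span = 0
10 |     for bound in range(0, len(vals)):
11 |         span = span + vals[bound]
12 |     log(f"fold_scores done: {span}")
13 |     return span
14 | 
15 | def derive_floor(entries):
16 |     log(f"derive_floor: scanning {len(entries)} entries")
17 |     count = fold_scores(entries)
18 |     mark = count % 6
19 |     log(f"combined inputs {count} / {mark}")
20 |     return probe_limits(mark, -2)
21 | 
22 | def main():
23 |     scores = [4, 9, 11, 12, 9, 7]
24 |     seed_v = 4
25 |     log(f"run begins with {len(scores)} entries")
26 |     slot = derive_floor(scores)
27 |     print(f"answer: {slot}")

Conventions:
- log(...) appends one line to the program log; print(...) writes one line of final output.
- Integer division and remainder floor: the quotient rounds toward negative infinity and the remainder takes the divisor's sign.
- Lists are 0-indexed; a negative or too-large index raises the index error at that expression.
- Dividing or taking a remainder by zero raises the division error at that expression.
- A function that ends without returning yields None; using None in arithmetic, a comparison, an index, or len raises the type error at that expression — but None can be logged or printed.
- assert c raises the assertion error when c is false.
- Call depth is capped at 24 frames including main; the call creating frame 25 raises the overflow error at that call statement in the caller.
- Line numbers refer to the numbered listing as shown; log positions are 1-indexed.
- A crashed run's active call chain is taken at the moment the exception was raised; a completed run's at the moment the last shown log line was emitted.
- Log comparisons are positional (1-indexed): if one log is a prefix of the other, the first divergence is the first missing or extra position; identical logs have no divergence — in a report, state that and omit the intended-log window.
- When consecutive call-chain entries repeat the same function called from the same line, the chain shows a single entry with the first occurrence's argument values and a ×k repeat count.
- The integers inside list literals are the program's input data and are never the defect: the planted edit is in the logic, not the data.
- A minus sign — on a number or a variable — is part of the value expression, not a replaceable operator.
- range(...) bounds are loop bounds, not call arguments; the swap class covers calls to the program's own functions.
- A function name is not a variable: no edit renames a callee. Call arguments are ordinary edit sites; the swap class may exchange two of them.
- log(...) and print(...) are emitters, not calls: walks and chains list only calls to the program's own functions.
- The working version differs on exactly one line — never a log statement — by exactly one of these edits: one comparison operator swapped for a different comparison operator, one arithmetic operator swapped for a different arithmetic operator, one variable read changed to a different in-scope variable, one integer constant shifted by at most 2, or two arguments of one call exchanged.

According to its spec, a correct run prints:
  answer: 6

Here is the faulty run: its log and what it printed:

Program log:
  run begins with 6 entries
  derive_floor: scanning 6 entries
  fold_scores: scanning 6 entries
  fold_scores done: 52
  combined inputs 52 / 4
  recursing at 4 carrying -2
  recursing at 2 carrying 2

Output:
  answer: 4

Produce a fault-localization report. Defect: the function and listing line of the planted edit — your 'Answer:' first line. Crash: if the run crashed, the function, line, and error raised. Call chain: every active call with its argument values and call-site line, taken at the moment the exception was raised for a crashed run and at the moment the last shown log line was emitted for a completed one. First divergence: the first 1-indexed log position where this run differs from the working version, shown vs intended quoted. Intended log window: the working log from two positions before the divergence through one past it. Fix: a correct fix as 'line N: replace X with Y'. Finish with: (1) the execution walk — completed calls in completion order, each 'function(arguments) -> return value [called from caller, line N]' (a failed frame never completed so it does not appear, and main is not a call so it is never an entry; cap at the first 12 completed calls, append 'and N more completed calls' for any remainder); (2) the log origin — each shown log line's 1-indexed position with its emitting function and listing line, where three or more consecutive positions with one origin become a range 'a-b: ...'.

Answer: the defect is in derive_floor at line 20.
Key observation: Everything matches until log position 6, which reads 'recursing at 4 carrying -2' in place of 'recursing at 4 carrying 0'.
Call chain: main -> derive_floor([4, 9, 11, 12, 9, 7]) (called at line 26) -> probe_limits(4, -2) (called at line 20) -> probe_limits(2, 2) (called at line 5).
First divergence: at position 6 the run shows 'recursing at 4 carrying -2' where the working version logs 'recursing at 4 carrying 0'.
Intended log window:
  4: fold_scores done: 52
  5: combined inputs 52 / 4
  6: recursing at 4 carrying 0
  7: recursing at 2 carrying 4
Execution walk:
  fold_scores([4, 9, 11, 12, 9, 7]) -> 52  [called from derive_floor, line 17]
  probe_limits(0, 4) -> 4  [called from probe_limits, line 5]
  probe_limits(2, 2) -> 4  [called from probe_limits, line 5]
  probe_limits(4, -2) -> 4  [called from derive_floor, line 20]
  derive_floor([4, 9, 11, 12, 9, 7]) -> 4  [called from main, line 26]
Log line origins:
  1: emitted by main (line 25)
  2: emitted by derive_floor (line 16)
  3: emitted by fold_scores (line 8)
  4: emitted by fold_scores (line 12)
  5: emitted by derive_floor (line 19)
  6: emitted by probe_limits (line 4)
  7: emitted by probe_limits (line 4)
A correct fix: line 20: replace `-2` with `0`.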